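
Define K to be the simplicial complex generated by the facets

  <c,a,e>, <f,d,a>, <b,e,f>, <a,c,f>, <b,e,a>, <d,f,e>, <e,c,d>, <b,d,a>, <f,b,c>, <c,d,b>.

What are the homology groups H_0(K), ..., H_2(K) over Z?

H_0 ≅ Z,  H_1 ≅ Z/2,  H_2 = 0.

We work with the vertex ordering a < b < c < d < e < f. The simplices of K, each written with vertices in increasing order, are:

  0-simplices (6): a, b, c, d, e, f
  1-simplices (15): ab, ac, ad, ae, af, bc, bd, be, bf, cd, ce, cf, de, df, ef
  2-simplices (10): abd, abe, ace, acf, adf, bcd, bcf, bef, cde, def

giving chain groups C_0 ≅ Z^6, C_1 ≅ Z^15, C_2 ≅ Z^10.

The boundary map ∂_1: C_1 → C_0 sends each edge [p,q] (with p < q) to q − p.
The 6×15 boundary matrix has rank 5 and Smith normal form diag(1,1,1,1,1).

The boundary map ∂_2: C_2 → C_1 maps a triangle to the signed sum of its edges. For instance
  ∂bcd = cd − bd + bc,
  ∂def = ef − df + de.
The resulting 15×10 matrix has rank 10, and its Smith normal form has invariant factors (1,1,1,1,1,1,1,1,1,2).

Reading off H_k = ker ∂_k / im ∂_{k+1}:

  H_0: rank C_0 − rank ∂_1 = 6 − 5 = 1, and the invariant factors of ∂_1 are all 1, so H_0 = Z.
  H_1: rank ker ∂_1 − rank ∂_2 = (15 − 5) − 10 = 0, and ∂_2 has invariant factor 2 > 1, so H_1 = Z/2.
  H_2: rank ker ∂_2 − rank ∂_3 = (10 − 10) − 0 = 0, and there is no ∂_3, so H_2 = 0.

As a check, the Euler characteristic is 6 − 15 + 10 = 1, which agrees with 1 − 0 + 0 = 1.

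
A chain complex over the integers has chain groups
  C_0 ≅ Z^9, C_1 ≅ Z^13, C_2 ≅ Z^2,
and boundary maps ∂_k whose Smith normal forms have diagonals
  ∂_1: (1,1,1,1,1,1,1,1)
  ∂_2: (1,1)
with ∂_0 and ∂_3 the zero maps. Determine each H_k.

H_0 ≅ Z,  H_1 ≅ Z^3,  H_2 = 0.

H_0: b_0 = 9 − 0 − 8 = 1; torsion from ∂_1 factors > 1: none. So H_0 ≅ Z.
H_1: b_1 = 13 − 8 − 2 = 3; torsion from ∂_2 factors > 1: none. So H_1 ≅ Z^3.
H_2: b_2 = 2 − 2 − 0 = 0; torsion from ∂_3 factors > 1: none. So H_2 ≅ 0.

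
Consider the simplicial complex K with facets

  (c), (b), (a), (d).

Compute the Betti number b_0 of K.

K has 4 vertices.
rank ∂_0 = 0, rank ∂_1 = 0 ⇒ b_0 = 4 − 0 − 0 = 4. So H_0 = Z^4.

b_0 = 4.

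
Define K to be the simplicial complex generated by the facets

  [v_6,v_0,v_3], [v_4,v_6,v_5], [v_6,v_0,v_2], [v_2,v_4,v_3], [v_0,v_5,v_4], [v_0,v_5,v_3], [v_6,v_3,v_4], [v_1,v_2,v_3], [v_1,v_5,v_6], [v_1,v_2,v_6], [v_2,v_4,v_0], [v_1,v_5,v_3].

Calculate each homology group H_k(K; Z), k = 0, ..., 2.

H_0 = Z,  H_1 = Z/2,  H_2 = 0.

We work with the vertex ordering v_0 < v_1 < v_2 < v_3 < v_4 < v_5 < v_6. The simplices of K, each written with vertices in increasing order, are:

  0-simplices (7): [v_0], [v_1], [v_2], [v_3], [v_4], [v_5], [v_6]
  1-simplices (18): (18 of them)
  2-simplices (12): (12 of them)

so the chain groups are C_0 ≅ Z^7, C_1 ≅ Z^18, C_2 ≅ Z^12.

∂_1: C_1 → C_0 sends each edge [p,q] (with p < q) to q − p. For instance
  ∂[v_0,v_3] = [v_3] − [v_0].
As a 7×18 matrix over Z this has rank 6, with invariant factors (1,1,1,1,1,1).

The boundary map ∂_2: C_2 → C_1 maps a triangle to the signed sum of its edges. For instance
  ∂[v_1,v_5,v_6] = [v_5,v_6] − [v_1,v_6] + [v_1,v_5],
  ∂[v_1,v_2,v_6] = [v_2,v_6] − [v_1,v_6] + [v_1,v_2].
As a 18×12 matrix over Z this has rank 12, with invariant factors (1,1,1,1,1,1,1,1,1,1,1,2).

From H_k ≅ ker(∂_k) / im(∂_{k+1}) we obtain:

  H_0: rank C_0 − rank ∂_1 = 7 − 6 = 1, and the invariant factors of ∂_1 are all 1, so H_0 = Z.
  H_1: rank ker ∂_1 − rank ∂_2 = (18 − 6) − 12 = 0, and ∂_2 has invariant factor 2 > 1, so H_1 = Z/2.
  H_2: rank ker ∂_2 − rank ∂_3 = (12 − 12) − 0 = 0, and there is no ∂_3, so H_2 = 0.

(K is a triangulation of the real projective plane RP^2.)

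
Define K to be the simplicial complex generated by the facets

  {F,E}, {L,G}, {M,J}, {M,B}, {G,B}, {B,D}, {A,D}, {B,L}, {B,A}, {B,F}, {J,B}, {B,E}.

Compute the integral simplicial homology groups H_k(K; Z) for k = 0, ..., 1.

H_0 = Z,  H_1 = Z^4.

K has 9 vertices, 12 edges.
rank ∂_0 = 0, rank ∂_1 = 8 ⇒ b_0 = 9 − 0 − 8 = 1; all invariant factors of ∂_1 are 1 so no torsion. So H_0 ≅ Z.
rank ∂_1 = 8, rank ∂_2 = 0 ⇒ b_1 = 12 − 8 − 0 = 4. So H_1 ≅ Z^4.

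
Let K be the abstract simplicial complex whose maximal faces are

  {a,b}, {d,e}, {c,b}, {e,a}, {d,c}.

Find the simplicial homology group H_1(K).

H_1 = Z.

K has 5 vertices, 5 edges.
rank ∂_1 = 4, rank ∂_2 = 0 ⇒ b_1 = 5 − 4 − 0 = 1. So H_1 ≅ Z.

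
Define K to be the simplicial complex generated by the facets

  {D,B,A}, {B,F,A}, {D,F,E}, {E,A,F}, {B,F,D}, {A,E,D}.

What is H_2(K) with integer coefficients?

Order the vertices as A < B < D < E < F. Listing each simplex with vertices in this order, K has dimension 2 with simplices:

  0-simplices (5): A, B, D, E, F
  1-simplices (9): AB, AD, AE, AF, BD, BF, DE, DF, EF
  2-simplices (6): ABD, ABF, ADE, AEF, BDF, DEF

giving chain groups C_0 ≅ Z^5, C_1 ≅ Z^9, C_2 ≅ Z^6.

The boundary map ∂_1: C_1 → C_0 sends each edge [p,q] (with p < q) to q − p.
As a 5×9 matrix over Z this has rank 4, with invariant factors (1,1,1,1).

Boundary ∂_2: C_2 → C_1 acts by ∂[p,q,r] = [q,r] − [p,r] + [p,q]. For instance
  ∂ABF = BF − AF + AB,
  ∂AEF = EF − AF + AE.
As a 9×6 matrix over Z this has rank 5, with invariant factors (1,1,1,1,1).

Now H_k = ker ∂_k / im ∂_{k+1}, so:

  H_2: rank ker ∂_2 − rank ∂_3 = (6 − 5) − 0 = 1, and there is no ∂_3, so H_2 ≅ Z.

H_2 ≅ Z.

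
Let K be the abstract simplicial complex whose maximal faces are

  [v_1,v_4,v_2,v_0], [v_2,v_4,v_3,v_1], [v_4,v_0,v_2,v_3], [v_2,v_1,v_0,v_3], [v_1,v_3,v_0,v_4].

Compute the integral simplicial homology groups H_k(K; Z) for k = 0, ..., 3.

H_0 = Z,  H_1 = 0,  H_2 = 0,  H_3 = Z.

Take the total order v_0 < v_1 < v_2 < v_3 < v_4 on the vertex set. Then K (dimension 3) consists of the simplices:

  0-simplices (5): [v_0], [v_1], [v_2], [v_3], [v_4]
  1-simplices (10): [v_0,v_1], [v_0,v_2], [v_0,v_3], [v_0,v_4], [v_1,v_2], [v_1,v_3], [v_1,v_4], [v_2,v_3], [v_2,v_4], [v_3,v_4]
  2-simplices (10): [v_0,v_1,v_2], [v_0,v_1,v_3], [v_0,v_1,v_4], [v_0,v_2,v_3], [v_0,v_2,v_4], [v_0,v_3,v_4], [v_1,v_2,v_3], [v_1,v_2,v_4], [v_1,v_3,v_4], [v_2,v_3,v_4]
  3-simplices (5): [v_0,v_1,v_2,v_3], [v_0,v_1,v_2,v_4], [v_0,v_1,v_3,v_4], [v_0,v_2,v_3,v_4], [v_1,v_2,v_3,v_4]

Hence C_0 ≅ Z^5, C_1 ≅ Z^10, C_2 ≅ Z^10, C_3 ≅ Z^5.

Boundary ∂_1: C_1 → C_0 maps an edge to its endpoints' difference, ∂[p,q] = q − p. For instance
  ∂[v_2,v_4] = [v_4] − [v_2].
The 5×10 boundary matrix has rank 4 and Smith normal form diag(1,1,1,1).

Boundary ∂_2: C_2 → C_1 acts by ∂[p,q,r] = [q,r] − [p,r] + [p,q]. For instance
  ∂[v_1,v_2,v_4] = [v_2,v_4] − [v_1,v_4] + [v_1,v_2],
  ∂[v_0,v_3,v_4] = [v_3,v_4] − [v_0,v_4] + [v_0,v_3].
The 10×10 boundary matrix has rank 6 and Smith normal form diag(1,1,1,1,1,1).

The boundary map ∂_3: C_3 → C_2 sends each 3-simplex σ to the alternating sum Σ_i (−1)^i (σ with its i-th vertex removed). For instance
  ∂[v_0,v_2,v_3,v_4] = [v_2,v_3,v_4] − [v_0,v_3,v_4] + [v_0,v_2,v_4] − [v_0,v_2,v_3],
  ∂[v_0,v_1,v_3,v_4] = [v_1,v_3,v_4] − [v_0,v_3,v_4] + [v_0,v_1,v_4] − [v_0,v_1,v_3].
This gives a 10×5 integer matrix of rank 4; reducing to Smith normal form yields diagonal entries (1,1,1,1).

Now H_k = ker ∂_k / im ∂_{k+1}, so:

  H_0: rank C_0 − rank ∂_1 = 5 − 4 = 1, and the invariant factors of ∂_1 are all 1, so H_0 = Z.
  H_1: rank ker ∂_1 − rank ∂_2 = (10 − 4) − 6 = 0, and the invariant factors of ∂_2 are all 1, so H_1 = 0.
  H_2: rank ker ∂_2 − rank ∂_3 = (10 − 6) − 4 = 0, and the invariant factors of ∂_3 are all 1, so H_2 = 0.
  H_3: rank ker ∂_3 − rank ∂_4 = (5 − 4) − 0 = 1, and there is no ∂_4, so H_3 = Z.

(K is a triangulation of the 3-sphere S^3.)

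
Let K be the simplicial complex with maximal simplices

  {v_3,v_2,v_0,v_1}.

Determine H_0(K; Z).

Take the total order v_0 < v_1 < v_2 < v_3 on the vertex set. Then K (dimension 3) consists of the simplices:

  0-simplices (4): [v_0], [v_1], [v_2], [v_3]
  1-simplices (6): [v_0,v_1], [v_0,v_2], [v_0,v_3], [v_1,v_2], [v_1,v_3], [v_2,v_3]
  2-simplices (4): [v_0,v_1,v_2], [v_0,v_1,v_3], [v_0,v_2,v_3], [v_1,v_2,v_3]
  3-simplices (1): [v_0,v_1,v_2,v_3]

giving chain groups C_0 ≅ Z^4, C_1 ≅ Z^6, C_2 ≅ Z^4, C_3 ≅ Z^1.

The boundary map ∂_1: C_1 → C_0 is given by ∂[p,q] = [q] − [p].
The resulting 4×6 matrix has rank 3, and its Smith normal form has invariant factors (1,1,1).

Boundary ∂_2: C_2 → C_1 acts by ∂[p,q,r] = [q,r] − [p,r] + [p,q]. For instance
  ∂[v_0,v_1,v_3] = [v_1,v_3] − [v_0,v_3] + [v_0,v_1],
  ∂[v_0,v_1,v_2] = [v_1,v_2] − [v_0,v_2] + [v_0,v_1].
As a 6×4 matrix over Z this has rank 3, with invariant factors (1,1,1).

The boundary map ∂_3: C_3 → C_2 sends each 3-simplex σ to the alternating sum Σ_i (−1)^i (σ with its i-th vertex removed). For instance
  ∂[v_0,v_1,v_2,v_3] = [v_1,v_2,v_3] − [v_0,v_2,v_3] + [v_0,v_1,v_3] − [v_0,v_1,v_2].
This gives a 4×1 integer matrix of rank 1; reducing to Smith normal form yields diagonal entries (1).

From H_k ≅ ker(∂_k) / im(∂_{k+1}) we obtain:

  H_0: rank C_0 − rank ∂_1 = 4 − 3 = 1, and the invariant factors of ∂_1 are all 1, so H_0 = Z.

(K is a triangulation of the 3-simplex.)

H_0 ≅ Z.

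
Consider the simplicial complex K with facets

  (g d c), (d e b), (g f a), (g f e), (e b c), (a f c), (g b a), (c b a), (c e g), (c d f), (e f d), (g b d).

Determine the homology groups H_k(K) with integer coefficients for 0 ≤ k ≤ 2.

Order the vertices as a < b < c < d < e < f < g. Listing each simplex with vertices in this order, K has dimension 2 with simplices:

  0-simplices (7): a, b, c, d, e, f, g
  1-simplices (18): ab, ac, af, ag, bc, bd, be, bg, cd, ce, cf, cg, de, df, dg, ef, eg, fg
  2-simplices (12): abc, abg, acf, afg, bce, bde, bdg, cdf, cdg, ceg, def, efg

giving chain groups C_0 ≅ Z^7, C_1 ≅ Z^18, C_2 ≅ Z^12.

The boundary map ∂_1: C_1 → C_0 sends each edge [p,q] (with p < q) to q − p.
As a 7×18 matrix over Z this has rank 6, with invariant factors (1,1,1,1,1,1).

Boundary ∂_2: C_2 → C_1 maps a triangle to the signed sum of its edges. For instance
  ∂bdg = dg − bg + bd,
  ∂afg = fg − ag + af.
The resulting 18×12 matrix has rank 12, and its Smith normal form has invariant factors (1,1,1,1,1,1,1,1,1,1,1,2).

Reading off H_k = ker ∂_k / im ∂_{k+1}:

  H_0: rank C_0 − rank ∂_1 = 7 − 6 = 1, and the invariant factors of ∂_1 are all 1, so H_0 ≅ Z.
  H_1: rank ker ∂_1 − rank ∂_2 = (18 − 6) − 12 = 0, and ∂_2 has invariant factor 2 > 1, so H_1 ≅ Z_2.
  H_2: rank ker ∂_2 − rank ∂_3 = (12 − 12) − 0 = 0, and there is no ∂_3, so H_2 ≅ 0.

(K is a triangulation of the real projective plane RP^2.)

H_0 = Z,  H_1 = Z_2,  H_2 = 0.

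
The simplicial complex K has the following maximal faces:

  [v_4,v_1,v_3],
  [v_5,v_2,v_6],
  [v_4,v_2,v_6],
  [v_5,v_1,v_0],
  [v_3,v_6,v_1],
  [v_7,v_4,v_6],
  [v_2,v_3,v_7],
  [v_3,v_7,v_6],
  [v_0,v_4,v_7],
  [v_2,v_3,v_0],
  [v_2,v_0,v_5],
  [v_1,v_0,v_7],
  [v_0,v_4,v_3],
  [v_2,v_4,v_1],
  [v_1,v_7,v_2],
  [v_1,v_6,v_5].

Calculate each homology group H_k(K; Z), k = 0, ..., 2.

H_0 = Z,  H_1 = Z^2,  H_2 = Z.

Fix the vertex order v_0 < v_1 < v_2 < v_3 < v_4 < v_5 < v_6 < v_7 and write every simplex with vertices in increasing order. Then dim K = 2 and the simplices of K are:

  0-simplices (8): [v_0], [v_1], [v_2], [v_3], [v_4], [v_5], [v_6], [v_7]
  1-simplices (24): (24 of them)
  2-simplices (16): (16 of them)

so the chain groups are C_0 ≅ Z^8, C_1 ≅ Z^24, C_2 ≅ Z^16.

∂_1: C_1 → C_0 sends each edge [p,q] (with p < q) to q − p. For instance
  ∂[v_0,v_1] = [v_1] − [v_0].
As a 8×24 matrix over Z this has rank 7, with invariant factors (1,1,1,1,1,1,1).

The boundary map ∂_2: C_2 → C_1 maps a triangle to the signed sum of its edges. For instance
  ∂[v_0,v_1,v_7] = [v_1,v_7] − [v_0,v_7] + [v_0,v_1],
  ∂[v_2,v_4,v_6] = [v_4,v_6] − [v_2,v_6] + [v_2,v_4].
This gives a 24×16 integer matrix of rank 15; reducing to Smith normal form yields diagonal entries (1,1,1,1,1,1,1,1,1,1,1,1,1,1,1).

Computing H_k = (kernel of ∂_k) / (image of ∂_{k+1}):

  H_0: rank C_0 − rank ∂_1 = 8 − 7 = 1, and the invariant factors of ∂_1 are all 1, so H_0 = Z.
  H_1: rank ker ∂_1 − rank ∂_2 = (24 − 7) − 15 = 2, and the invariant factors of ∂_2 are all 1, so H_1 = Z^2.
  H_2: rank ker ∂_2 − rank ∂_3 = (16 − 15) − 0 = 1, and there is no ∂_3, so H_2 = Z.

As a check, the Euler characteristic is 8 − 24 + 16 = 0, which agrees with 1 − 2 + 1 = 0.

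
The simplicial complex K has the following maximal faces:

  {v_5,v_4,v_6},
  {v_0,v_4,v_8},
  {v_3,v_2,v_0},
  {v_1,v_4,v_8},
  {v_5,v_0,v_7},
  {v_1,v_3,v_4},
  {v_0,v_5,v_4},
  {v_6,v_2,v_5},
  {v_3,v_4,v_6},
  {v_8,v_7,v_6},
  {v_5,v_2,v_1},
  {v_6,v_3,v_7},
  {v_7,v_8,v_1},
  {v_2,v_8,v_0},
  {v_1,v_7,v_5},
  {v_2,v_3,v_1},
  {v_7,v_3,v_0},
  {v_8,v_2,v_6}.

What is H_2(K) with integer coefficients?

H_2 = Z.

Fix the vertex order v_0 < v_1 < v_2 < v_3 < v_4 < v_5 < v_6 < v_7 < v_8 and write every simplex with vertices in increasing order. Then dim K = 2 and the simplices of K are:

  0-simplices (9): [v_0], [v_1], [v_2], [v_3], [v_4], [v_5], [v_6], [v_7], [v_8]
  1-simplices (27): (27 of them)
  2-simplices (18): (18 of them)

Hence C_0 ≅ Z^9, C_1 ≅ Z^27, C_2 ≅ Z^18.

Boundary ∂_1: C_1 → C_0 sends each edge [p,q] (with p < q) to q − p.
The resulting 9×27 matrix has rank 8, and its Smith normal form has invariant factors (1,1,1,1,1,1,1,1).

Boundary ∂_2: C_2 → C_1 maps a triangle to the signed sum of its edges. For instance
  ∂[v_0,v_4,v_8] = [v_4,v_8] − [v_0,v_8] + [v_0,v_4],
  ∂[v_2,v_6,v_8] = [v_6,v_8] − [v_2,v_8] + [v_2,v_6].
This gives a 27×18 integer matrix of rank 17; reducing to Smith normal form yields diagonal entries (1,1,1,1,1,1,1,1,1,1,1,1,1,1,1,1,1).

Now H_k = ker ∂_k / im ∂_{k+1}, so:

  H_2: rank ker ∂_2 − rank ∂_3 = (18 − 17) − 0 = 1, and there is no ∂_3, so H_2 = Z.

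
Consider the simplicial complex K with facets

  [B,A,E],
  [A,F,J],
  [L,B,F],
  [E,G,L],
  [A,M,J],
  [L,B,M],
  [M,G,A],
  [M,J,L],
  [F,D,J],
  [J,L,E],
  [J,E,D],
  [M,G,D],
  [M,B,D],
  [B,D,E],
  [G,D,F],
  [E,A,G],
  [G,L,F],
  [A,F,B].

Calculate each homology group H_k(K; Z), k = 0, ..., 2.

H_0 ≅ Z,  H_1 ≅ Z^2,  H_2 ≅ Z.

Take the total order A < B < D < E < F < G < J < L < M on the vertex set. Then K (dimension 2) consists of the simplices:

  0-simplices (9): A, B, D, E, F, G, J, L, M
  1-simplices (27): AB, AE, AF, AG, AJ, AM, BD, BE, BF, BL, BM, DE, DF, DG, DJ, DM, EG, EJ, EL, FG, FJ, FL, GL, GM, JL, JM, LM
  2-simplices (18): ABE, ABF, AEG, AFJ, AGM, AJM, BDE, BDM, BFL, BLM, DEJ, DFG, DFJ, DGM, EGL, EJL, FGL, JLM

giving chain groups C_0 ≅ Z^9, C_1 ≅ Z^27, C_2 ≅ Z^18.

∂_1: C_1 → C_0 is given by ∂[p,q] = [q] − [p]. For instance
  ∂AE = E − A.
As a 9×27 matrix over Z this has rank 8, with invariant factors (1,1,1,1,1,1,1,1).

The boundary map ∂_2: C_2 → C_1 sends each 2-simplex [p,q,r] to [q,r] − [p,r] + [p,q]. For instance
  ∂AJM = JM − AM + AJ,
  ∂AGM = GM − AM + AG.
As a 27×18 matrix over Z this has rank 17, with invariant factors (1,1,1,1,1,1,1,1,1,1,1,1,1,1,1,1,1).

Reading off H_k = ker ∂_k / im ∂_{k+1}:

  H_0: rank C_0 − rank ∂_1 = 9 − 8 = 1, and the invariant factors of ∂_1 are all 1, so H_0 ≅ Z.
  H_1: rank ker ∂_1 − rank ∂_2 = (27 − 8) − 17 = 2, and the invariant factors of ∂_2 are all 1, so H_1 ≅ Z^2.
  H_2: rank ker ∂_2 − rank ∂_3 = (18 − 17) − 0 = 1, and there is no ∂_3, so H_2 ≅ Z.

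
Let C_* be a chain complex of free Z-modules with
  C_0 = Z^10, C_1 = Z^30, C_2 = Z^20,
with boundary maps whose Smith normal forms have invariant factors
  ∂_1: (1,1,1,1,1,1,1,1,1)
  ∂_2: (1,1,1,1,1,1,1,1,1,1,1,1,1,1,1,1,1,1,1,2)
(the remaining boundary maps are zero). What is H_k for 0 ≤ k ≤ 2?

H_0 ≅ Z,  H_1 ≅ Z ⊕ Z/2Z,  H_2 = 0.

H_0: b_0 = 10 − 0 − 9 = 1; torsion from ∂_1 factors > 1: none. So H_0 ≅ Z.
H_1: b_1 = 30 − 9 − 20 = 1; torsion from ∂_2 factors > 1: [2]. So H_1 ≅ Z ⊕ Z/2Z.
H_2: b_2 = 20 − 20 − 0 = 0; torsion from ∂_3 factors > 1: none. So H_2 ≅ 0.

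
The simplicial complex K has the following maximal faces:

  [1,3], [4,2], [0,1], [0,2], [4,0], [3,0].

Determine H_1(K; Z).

H_1 = Z^2.

Order the vertices as 0 < 1 < 2 < 3 < 4. Listing each simplex with vertices in this order, K has dimension 1 with simplices:

  0-simplices (5): [0], [1], [2], [3], [4]
  1-simplices (6): [0,1], [0,2], [0,3], [0,4], [1,3], [2,4]

Hence C_0 ≅ Z^5, C_1 ≅ Z^6.

∂_1: C_1 → C_0 maps an edge to its endpoints' difference, ∂[p,q] = q − p. For instance
  ∂[0,2] = [2] − [0].
This gives a 5×6 integer matrix of rank 4; reducing to Smith normal form yields diagonal entries (1,1,1,1).

Computing H_k = (kernel of ∂_k) / (image of ∂_{k+1}):

  H_1: rank ker ∂_1 − rank ∂_2 = (6 − 4) − 0 = 2, and there is no ∂_2, so H_1 ≅ Z^2.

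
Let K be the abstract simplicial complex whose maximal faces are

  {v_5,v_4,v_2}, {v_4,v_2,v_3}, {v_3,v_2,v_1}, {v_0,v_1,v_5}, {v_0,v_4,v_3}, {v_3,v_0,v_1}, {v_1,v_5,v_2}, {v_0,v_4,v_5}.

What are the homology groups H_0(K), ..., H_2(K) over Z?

K has 6 vertices, 12 edges, 8 triangles.
rank ∂_0 = 0, rank ∂_1 = 5 ⇒ b_0 = 6 − 0 − 5 = 1; all invariant factors of ∂_1 are 1 so no torsion. So H_0 ≅ Z.
rank ∂_1 = 5, rank ∂_2 = 7 ⇒ b_1 = 12 − 5 − 7 = 0; all invariant factors of ∂_2 are 1 so no torsion. So H_1 ≅ 0.
rank ∂_2 = 7, rank ∂_3 = 0 ⇒ b_2 = 8 − 7 − 0 = 1. So H_2 ≅ Z.

H_0 ≅ Z,  H_1 = 0,  H_2 ≅ Z.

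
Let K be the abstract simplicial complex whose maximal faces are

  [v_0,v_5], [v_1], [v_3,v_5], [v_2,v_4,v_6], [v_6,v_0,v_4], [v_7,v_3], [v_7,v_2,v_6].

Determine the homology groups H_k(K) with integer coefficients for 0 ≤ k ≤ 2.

H_0 ≅ Z^2,  H_1 ≅ Z,  H_2 = 0.

Take the total order v_0 < v_1 < v_2 < v_3 < v_4 < v_5 < v_6 < v_7 on the vertex set. Then K (dimension 2) consists of the simplices:

  0-simplices (8): [v_0], [v_1], [v_2], [v_3], [v_4], [v_5], [v_6], [v_7]
  1-simplices (10): [v_0,v_4], [v_0,v_5], [v_0,v_6], [v_2,v_4], [v_2,v_6], [v_2,v_7], [v_3,v_5], [v_3,v_7], [v_4,v_6], [v_6,v_7]
  2-simplices (3): [v_0,v_4,v_6], [v_2,v_4,v_6], [v_2,v_6,v_7]

so the chain groups are C_0 ≅ Z^8, C_1 ≅ Z^10, C_2 ≅ Z^3.

Boundary ∂_1: C_1 → C_0 maps an edge to its endpoints' difference, ∂[p,q] = q − p.
This gives a 8×10 integer matrix of rank 6; reducing to Smith normal form yields diagonal entries (1,1,1,1,1,1).

∂_2: C_2 → C_1 maps a triangle to the signed sum of its edges. For instance
  ∂[v_0,v_4,v_6] = [v_4,v_6] − [v_0,v_6] + [v_0,v_4],
  ∂[v_2,v_6,v_7] = [v_6,v_7] − [v_2,v_7] + [v_2,v_6].
The resulting 10×3 matrix has rank 3, and its Smith normal form has invariant factors (1,1,1).

Now H_k = ker ∂_k / im ∂_{k+1}, so:

  H_0: rank C_0 − rank ∂_1 = 8 − 6 = 2, and the invariant factors of ∂_1 are all 1, so H_0 = Z^2.
  H_1: rank ker ∂_1 − rank ∂_2 = (10 − 6) − 3 = 1, and the invariant factors of ∂_2 are all 1, so H_1 = Z.
  H_2: rank ker ∂_2 − rank ∂_3 = (3 − 3) − 0 = 0, and there is no ∂_3, so H_2 = 0.

As a check, the Euler characteristic is 8 − 10 + 3 = 1, which agrees with 2 − 1 + 0 = 1.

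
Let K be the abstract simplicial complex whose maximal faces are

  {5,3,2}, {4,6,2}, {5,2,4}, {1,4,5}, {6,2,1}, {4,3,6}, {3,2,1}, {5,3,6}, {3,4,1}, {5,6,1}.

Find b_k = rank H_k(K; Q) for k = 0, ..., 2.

We work with the vertex ordering 1 < 2 < 3 < 4 < 5 < 6. The simplices of K, each written with vertices in increasing order, are:

  0-simplices (6): [1], [2], [3], [4], [5], [6]
  1-simplices (15): [1,2], [1,3], [1,4], [1,5], [1,6], [2,3], [2,4], [2,5], [2,6], [3,4], [3,5], [3,6], [4,5], [4,6], [5,6]
  2-simplices (10): [1,2,3], [1,2,6], [1,3,4], [1,4,5], [1,5,6], [2,3,5], [2,4,5], [2,4,6], [3,4,6], [3,5,6]

so the chain groups are C_0 ≅ Z^6, C_1 ≅ Z^15, C_2 ≅ Z^10.

Boundary ∂_1: C_1 → C_0 maps an edge to its endpoints' difference, ∂[p,q] = q − p. For instance
  ∂[1,3] = [3] − [1].
As a 6×15 matrix over Z this has rank 5, with invariant factors (1,1,1,1,1).

The boundary map ∂_2: C_2 → C_1 sends each 2-simplex [p,q,r] to [q,r] − [p,r] + [p,q]. For instance
  ∂[2,4,5] = [4,5] − [2,5] + [2,4],
  ∂[1,2,3] = [2,3] − [1,3] + [1,2].
The 15×10 boundary matrix has rank 10 and Smith normal form diag(1,1,1,1,1,1,1,1,1,2).

From H_k ≅ ker(∂_k) / im(∂_{k+1}) we obtain:

  H_0: rank C_0 − rank ∂_1 = 6 − 5 = 1, and the invariant factors of ∂_1 are all 1, so H_0 = Z.
  H_1: rank ker ∂_1 − rank ∂_2 = (15 − 5) − 10 = 0, and ∂_2 has invariant factor 2 > 1, so H_1 = Z/2Z.
  H_2: rank ker ∂_2 − rank ∂_3 = (10 − 10) − 0 = 0, and there is no ∂_3, so H_2 = 0.

As a check, the Euler characteristic is 6 − 15 + 10 = 1, which agrees with 1 − 0 + 0 = 1.
(K is a triangulation of the real projective plane RP^2.)

Hence the Betti numbers are b_0 = 1, b_1 = 0, b_2 = 0.

b_0 = 1, b_1 = 0, b_2 = 0.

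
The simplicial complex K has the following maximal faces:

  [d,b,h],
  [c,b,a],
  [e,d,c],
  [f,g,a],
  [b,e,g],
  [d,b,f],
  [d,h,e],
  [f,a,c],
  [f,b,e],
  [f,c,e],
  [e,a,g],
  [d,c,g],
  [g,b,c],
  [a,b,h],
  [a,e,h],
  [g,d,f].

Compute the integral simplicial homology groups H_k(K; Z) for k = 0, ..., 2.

H_0 ≅ Z,  H_1 ≅ Z^2,  H_2 ≅ Z.

K has 8 vertices, 24 edges, 16 triangles.
rank ∂_0 = 0, rank ∂_1 = 7 ⇒ b_0 = 8 − 0 − 7 = 1; all invariant factors of ∂_1 are 1 so no torsion. So H_0 = Z.
rank ∂_1 = 7, rank ∂_2 = 15 ⇒ b_1 = 24 − 7 − 15 = 2; all invariant factors of ∂_2 are 1 so no torsion. So H_1 = Z^2.
rank ∂_2 = 15, rank ∂_3 = 0 ⇒ b_2 = 16 − 15 − 0 = 1. So H_2 = Z.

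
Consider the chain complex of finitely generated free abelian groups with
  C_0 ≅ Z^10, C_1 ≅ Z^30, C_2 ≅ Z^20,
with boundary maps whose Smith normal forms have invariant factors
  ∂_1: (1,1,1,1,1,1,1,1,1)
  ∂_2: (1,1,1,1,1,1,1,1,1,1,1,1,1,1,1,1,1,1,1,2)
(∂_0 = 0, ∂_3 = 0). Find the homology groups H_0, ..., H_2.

H_0: b_0 = 10 − 0 − 9 = 1; torsion from ∂_1 factors > 1: none. So H_0 ≅ Z.
H_1: b_1 = 30 − 9 − 20 = 1; torsion from ∂_2 factors > 1: [2]. So H_1 ≅ Z ⊕ Z/2Z.
H_2: b_2 = 20 − 20 − 0 = 0; torsion from ∂_3 factors > 1: none. So H_2 ≅ 0.

H_0 ≅ Z,  H_1 ≅ Z ⊕ Z/2Z,  H_2 = 0.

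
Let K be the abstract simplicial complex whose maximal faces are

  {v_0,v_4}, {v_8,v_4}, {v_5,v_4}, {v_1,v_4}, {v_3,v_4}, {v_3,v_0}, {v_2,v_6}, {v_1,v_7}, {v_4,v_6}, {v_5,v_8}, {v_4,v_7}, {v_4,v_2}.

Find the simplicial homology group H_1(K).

We work with the vertex ordering v_0 < v_1 < v_2 < v_3 < v_4 < v_5 < v_6 < v_7 < v_8. The simplices of K, each written with vertices in increasing order, are:

  0-simplices (9): [v_0], [v_1], [v_2], [v_3], [v_4], [v_5], [v_6], [v_7], [v_8]
  1-simplices (12): [v_0,v_3], [v_0,v_4], [v_1,v_4], [v_1,v_7], [v_2,v_4], [v_2,v_6], [v_3,v_4], [v_4,v_5], [v_4,v_6], [v_4,v_7], [v_4,v_8], [v_5,v_8]

Hence C_0 ≅ Z^9, C_1 ≅ Z^12.

The boundary map ∂_1: C_1 → C_0 is given by ∂[p,q] = [q] − [p]. For instance
  ∂[v_3,v_4] = [v_4] − [v_3].
This gives a 9×12 integer matrix of rank 8; reducing to Smith normal form yields diagonal entries (1,1,1,1,1,1,1,1).

Now H_k = ker ∂_k / im ∂_{k+1}, so:

  H_1: rank ker ∂_1 − rank ∂_2 = (12 − 8) − 0 = 4, and there is no ∂_2, so H_1 = Z^4.

H_1 ≅ Z^4.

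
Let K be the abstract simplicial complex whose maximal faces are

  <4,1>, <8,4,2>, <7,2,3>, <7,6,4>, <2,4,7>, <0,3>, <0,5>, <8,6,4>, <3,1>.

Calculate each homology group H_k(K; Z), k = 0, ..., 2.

Take the total order 0 < 1 < 2 < 3 < 4 < 5 < 6 < 7 < 8 on the vertex set. Then K (dimension 2) consists of the simplices:

  0-simplices (9): [0], [1], [2], [3], [4], [5], [6], [7], [8]
  1-simplices (14): [0,3], [0,5], [1,3], [1,4], [2,3], [2,4], [2,7], [2,8], [3,7], [4,6], [4,7], [4,8], [6,7], [6,8]
  2-simplices (5): [2,3,7], [2,4,7], [2,4,8], [4,6,7], [4,6,8]

Hence C_0 ≅ Z^9, C_1 ≅ Z^14, C_2 ≅ Z^5.

∂_1: C_1 → C_0 sends each edge [p,q] (with p < q) to q − p. For instance
  ∂[0,5] = [5] − [0].
As a 9×14 matrix over Z this has rank 8, with invariant factors (1,1,1,1,1,1,1,1).

The boundary map ∂_2: C_2 → C_1 acts by ∂[p,q,r] = [q,r] − [p,r] + [p,q]. For instance
  ∂[2,3,7] = [3,7] − [2,7] + [2,3],
  ∂[4,6,8] = [6,8] − [4,8] + [4,6].
This gives a 14×5 integer matrix of rank 5; reducing to Smith normal form yields diagonal entries (1,1,1,1,1).

From H_k ≅ ker(∂_k) / im(∂_{k+1}) we obtain:

  H_0: rank C_0 − rank ∂_1 = 9 − 8 = 1, and the invariant factors of ∂_1 are all 1, so H_0 = Z.
  H_1: rank ker ∂_1 − rank ∂_2 = (14 − 8) − 5 = 1, and the invariant factors of ∂_2 are all 1, so H_1 = Z.
  H_2: rank ker ∂_2 − rank ∂_3 = (5 − 5) − 0 = 0, and there is no ∂_3, so H_2 = 0.

As a check, the Euler characteristic is 9 − 14 + 5 = 0, which agrees with 1 − 1 + 0 = 0.

H_0 ≅ Z,  H_1 ≅ Z,  H_2 = 0.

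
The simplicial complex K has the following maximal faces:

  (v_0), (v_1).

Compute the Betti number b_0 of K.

K has 2 vertices.
rank ∂_0 = 0, rank ∂_1 = 0 ⇒ b_0 = 2 − 0 − 0 = 2. So H_0 ≅ Z^2.

b_0 = 2.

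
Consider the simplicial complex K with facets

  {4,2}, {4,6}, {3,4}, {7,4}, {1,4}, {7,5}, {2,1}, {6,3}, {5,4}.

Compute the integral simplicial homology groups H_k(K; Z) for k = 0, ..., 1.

Take the total order 1 < 2 < 3 < 4 < 5 < 6 < 7 on the vertex set. Then K (dimension 1) consists of the simplices:

  0-simplices (7): [1], [2], [3], [4], [5], [6], [7]
  1-simplices (9): [1,2], [1,4], [2,4], [3,4], [3,6], [4,5], [4,6], [4,7], [5,7]

Hence C_0 ≅ Z^7, C_1 ≅ Z^9.

Boundary ∂_1: C_1 → C_0 sends each edge [p,q] (with p < q) to q − p.
This gives a 7×9 integer matrix of rank 6; reducing to Smith normal form yields diagonal entries (1,1,1,1,1,1).

From H_k ≅ ker(∂_k) / im(∂_{k+1}) we obtain:

  H_0: rank C_0 − rank ∂_1 = 7 − 6 = 1, and the invariant factors of ∂_1 are all 1, so H_0 = Z.
  H_1: rank ker ∂_1 − rank ∂_2 = (9 − 6) − 0 = 3, and there is no ∂_2, so H_1 = Z^3.

H_0 = Z,  H_1 = Z^3.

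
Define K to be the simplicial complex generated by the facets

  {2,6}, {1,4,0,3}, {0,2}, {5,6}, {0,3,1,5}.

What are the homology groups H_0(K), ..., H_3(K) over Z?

We work with the vertex ordering 0 < 1 < 2 < 3 < 4 < 5 < 6. The simplices of K, each written with vertices in increasing order, are:

  0-simplices (7): [0], [1], [2], [3], [4], [5], [6]
  1-simplices (12): [0,1], [0,2], [0,3], [0,4], [0,5], [1,3], [1,4], [1,5], [2,6], [3,4], [3,5], [5,6]
  2-simplices (7): [0,1,3], [0,1,4], [0,1,5], [0,3,4], [0,3,5], [1,3,4], [1,3,5]
  3-simplices (2): [0,1,3,4], [0,1,3,5]

giving chain groups C_0 ≅ Z^7, C_1 ≅ Z^12, C_2 ≅ Z^7, C_3 ≅ Z^2.

The boundary map ∂_1: C_1 → C_0 maps an edge to its endpoints' difference, ∂[p,q] = q − p.
The resulting 7×12 matrix has rank 6, and its Smith normal form has invariant factors (1,1,1,1,1,1).

The boundary map ∂_2: C_2 → C_1 sends each 2-simplex [p,q,r] to [q,r] − [p,r] + [p,q]. For instance
  ∂[0,3,5] = [3,5] − [0,5] + [0,3],
  ∂[0,3,4] = [3,4] − [0,4] + [0,3].
The 12×7 boundary matrix has rank 5 and Smith normal form diag(1,1,1,1,1).

∂_3: C_3 → C_2 sends each 3-simplex σ to the alternating sum Σ_i (−1)^i (σ with its i-th vertex removed). For instance
  ∂[0,1,3,5] = [1,3,5] − [0,3,5] + [0,1,5] − [0,1,3],
  ∂[0,1,3,4] = [1,3,4] − [0,3,4] + [0,1,4] − [0,1,3].
The 7×2 boundary matrix has rank 2 and Smith normal form diag(1,1).

Now H_k = ker ∂_k / im ∂_{k+1}, so:

  H_0: rank C_0 − rank ∂_1 = 7 − 6 = 1, and the invariant factors of ∂_1 are all 1, so H_0 = Z.
  H_1: rank ker ∂_1 − rank ∂_2 = (12 − 6) − 5 = 1, and the invariant factors of ∂_2 are all 1, so H_1 = Z.
  H_2: rank ker ∂_2 − rank ∂_3 = (7 − 5) − 2 = 0, and the invariant factors of ∂_3 are all 1, so H_2 = 0.
  H_3: rank ker ∂_3 − rank ∂_4 = (2 − 2) − 0 = 0, and there is no ∂_4, so H_3 = 0.

As a check, the Euler characteristic is 7 − 12 + 7 − 2 = 0, which agrees with 1 − 1 + 0 − 0 = 0.

H_0 ≅ Z,  H_1 ≅ Z,  H_2 = 0,  H_3 = 0.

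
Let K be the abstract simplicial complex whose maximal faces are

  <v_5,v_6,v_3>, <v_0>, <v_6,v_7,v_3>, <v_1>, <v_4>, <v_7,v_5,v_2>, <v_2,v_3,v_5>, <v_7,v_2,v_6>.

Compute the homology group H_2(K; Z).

H_2 ≅ 0.

Fix the vertex order v_0 < v_1 < v_2 < v_3 < v_4 < v_5 < v_6 < v_7 and write every simplex with vertices in increasing order. Then dim K = 2 and the simplices of K are:

  0-simplices (8): [v_0], [v_1], [v_2], [v_3], [v_4], [v_5], [v_6], [v_7]
  1-simplices (10): [v_2,v_3], [v_2,v_5], [v_2,v_6], [v_2,v_7], [v_3,v_5], [v_3,v_6], [v_3,v_7], [v_5,v_6], [v_5,v_7], [v_6,v_7]
  2-simplices (5): [v_2,v_3,v_5], [v_2,v_5,v_7], [v_2,v_6,v_7], [v_3,v_5,v_6], [v_3,v_6,v_7]

Hence C_0 ≅ Z^8, C_1 ≅ Z^10, C_2 ≅ Z^5.

∂_1: C_1 → C_0 is given by ∂[p,q] = [q] − [p].
The 8×10 boundary matrix has rank 4 and Smith normal form diag(1,1,1,1).

∂_2: C_2 → C_1 acts by ∂[p,q,r] = [q,r] − [p,r] + [p,q]. For instance
  ∂[v_3,v_6,v_7] = [v_6,v_7] − [v_3,v_7] + [v_3,v_6],
  ∂[v_2,v_6,v_7] = [v_6,v_7] − [v_2,v_7] + [v_2,v_6].
This gives a 10×5 integer matrix of rank 5; reducing to Smith normal form yields diagonal entries (1,1,1,1,1).

Reading off H_k = ker ∂_k / im ∂_{k+1}:

  H_2: rank ker ∂_2 − rank ∂_3 = (5 − 5) − 0 = 0, and there is no ∂_3, so H_2 ≅ 0.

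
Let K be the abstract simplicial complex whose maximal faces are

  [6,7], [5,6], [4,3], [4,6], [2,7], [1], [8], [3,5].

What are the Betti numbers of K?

b_0 = 3, b_1 = 1.

Take the total order 1 < 2 < 3 < 4 < 5 < 6 < 7 < 8 on the vertex set. Then K (dimension 1) consists of the simplices:

  0-simplices (8): [1], [2], [3], [4], [5], [6], [7], [8]
  1-simplices (6): [2,7], [3,4], [3,5], [4,6], [5,6], [6,7]

giving chain groups C_0 ≅ Z^8, C_1 ≅ Z^6.

Boundary ∂_1: C_1 → C_0 sends each edge [p,q] (with p < q) to q − p. For instance
  ∂[3,5] = [5] − [3].
This gives a 8×6 integer matrix of rank 5; reducing to Smith normal form yields diagonal entries (1,1,1,1,1).

Reading off H_k = ker ∂_k / im ∂_{k+1}:

  H_0: rank C_0 − rank ∂_1 = 8 − 5 = 3, and the invariant factors of ∂_1 are all 1, so H_0 = Z^3.
  H_1: rank ker ∂_1 − rank ∂_2 = (6 − 5) − 0 = 1, and there is no ∂_2, so H_1 = Z.

Hence the Betti numbers are b_0 = 3, b_1 = 1.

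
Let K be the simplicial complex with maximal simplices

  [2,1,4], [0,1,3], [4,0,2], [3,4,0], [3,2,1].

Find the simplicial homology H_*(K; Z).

Take the total order 0 < 1 < 2 < 3 < 4 on the vertex set. Then K (dimension 2) consists of the simplices:

  0-simplices (5): [0], [1], [2], [3], [4]
  1-simplices (10): [0,1], [0,2], [0,3], [0,4], [1,2], [1,3], [1,4], [2,3], [2,4], [3,4]
  2-simplices (5): [0,1,3], [0,2,4], [0,3,4], [1,2,3], [1,2,4]

giving chain groups C_0 ≅ Z^5, C_1 ≅ Z^10, C_2 ≅ Z^5.

Boundary ∂_1: C_1 → C_0 sends each edge [p,q] (with p < q) to q − p. For instance
  ∂[1,3] = [3] − [1].
This gives a 5×10 integer matrix of rank 4; reducing to Smith normal form yields diagonal entries (1,1,1,1).

∂_2: C_2 → C_1 acts by ∂[p,q,r] = [q,r] − [p,r] + [p,q]. For instance
  ∂[1,2,3] = [2,3] − [1,3] + [1,2],
  ∂[0,1,3] = [1,3] − [0,3] + [0,1].
This gives a 10×5 integer matrix of rank 5; reducing to Smith normal form yields diagonal entries (1,1,1,1,1).

Now H_k = ker ∂_k / im ∂_{k+1}, so:

  H_0: rank C_0 − rank ∂_1 = 5 − 4 = 1, and the invariant factors of ∂_1 are all 1, so H_0 = Z.
  H_1: rank ker ∂_1 − rank ∂_2 = (10 − 4) − 5 = 1, and the invariant factors of ∂_2 are all 1, so H_1 = Z.
  H_2: rank ker ∂_2 − rank ∂_3 = (5 − 5) − 0 = 0, and there is no ∂_3, so H_2 = 0.

H_0 ≅ Z,  H_1 ≅ Z,  H_2 = 0.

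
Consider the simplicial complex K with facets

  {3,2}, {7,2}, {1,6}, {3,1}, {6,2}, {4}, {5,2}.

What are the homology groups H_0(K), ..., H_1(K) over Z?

Take the total order 1 < 2 < 3 < 4 < 5 < 6 < 7 on the vertex set. Then K (dimension 1) consists of the simplices:

  0-simplices (7): [1], [2], [3], [4], [5], [6], [7]
  1-simplices (6): [1,3], [1,6], [2,3], [2,5], [2,6], [2,7]

Hence C_0 ≅ Z^7, C_1 ≅ Z^6.

Boundary ∂_1: C_1 → C_0 sends each edge [p,q] (with p < q) to q − p.
This gives a 7×6 integer matrix of rank 5; reducing to Smith normal form yields diagonal entries (1,1,1,1,1).

Computing H_k = (kernel of ∂_k) / (image of ∂_{k+1}):

  H_0: rank C_0 − rank ∂_1 = 7 − 5 = 2, and the invariant factors of ∂_1 are all 1, so H_0 = Z^2.
  H_1: rank ker ∂_1 − rank ∂_2 = (6 − 5) − 0 = 1, and there is no ∂_2, so H_1 = Z.

As a check, the Euler characteristic is 7 − 6 = 1, which agrees with 2 − 1 = 1.

H_0 ≅ Z^2,  H_1 ≅ Z.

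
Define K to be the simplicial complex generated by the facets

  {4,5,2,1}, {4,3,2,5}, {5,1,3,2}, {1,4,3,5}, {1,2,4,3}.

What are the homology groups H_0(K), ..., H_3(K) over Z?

K has 5 vertices, 10 edges, 10 triangles, 5 3-simplices.
rank ∂_0 = 0, rank ∂_1 = 4 ⇒ b_0 = 5 − 0 − 4 = 1; all invariant factors of ∂_1 are 1 so no torsion. So H_0 = Z.
rank ∂_1 = 4, rank ∂_2 = 6 ⇒ b_1 = 10 − 4 − 6 = 0; all invariant factors of ∂_2 are 1 so no torsion. So H_1 = 0.
rank ∂_2 = 6, rank ∂_3 = 4 ⇒ b_2 = 10 − 6 − 4 = 0; all invariant factors of ∂_3 are 1 so no torsion. So H_2 = 0.
rank ∂_3 = 4, rank ∂_4 = 0 ⇒ b_3 = 5 − 4 − 0 = 1. So H_3 = Z.

H_0 = Z,  H_1 = 0,  H_2 = 0,  H_3 = Z.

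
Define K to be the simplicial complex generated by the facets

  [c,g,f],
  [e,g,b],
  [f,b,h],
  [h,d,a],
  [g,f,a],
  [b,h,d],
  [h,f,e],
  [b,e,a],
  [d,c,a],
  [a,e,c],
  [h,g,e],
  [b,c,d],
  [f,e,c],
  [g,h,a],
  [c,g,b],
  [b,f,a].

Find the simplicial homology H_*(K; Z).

K has 8 vertices, 24 edges, 16 triangles.
rank ∂_0 = 0, rank ∂_1 = 7 ⇒ b_0 = 8 − 0 − 7 = 1; all invariant factors of ∂_1 are 1 so no torsion. So H_0 = Z.
rank ∂_1 = 7, rank ∂_2 = 15 ⇒ b_1 = 24 − 7 − 15 = 2; all invariant factors of ∂_2 are 1 so no torsion. So H_1 = Z^2.
rank ∂_2 = 15, rank ∂_3 = 0 ⇒ b_2 = 16 − 15 − 0 = 1. So H_2 = Z.

H_0 = Z,  H_1 = Z^2,  H_2 = Z.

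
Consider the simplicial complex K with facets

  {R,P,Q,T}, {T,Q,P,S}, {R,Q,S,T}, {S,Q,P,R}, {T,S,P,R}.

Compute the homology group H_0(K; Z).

H_0 = Z.

We work with the vertex ordering P < Q < R < S < T. The simplices of K, each written with vertices in increasing order, are:

  0-simplices (5): P, Q, R, S, T
  1-simplices (10): PQ, PR, PS, PT, QR, QS, QT, RS, RT, ST
  2-simplices (10): PQR, PQS, PQT, PRS, PRT, PST, QRS, QRT, QST, RST
  3-simplices (5): PQRS, PQRT, PQST, PRST, QRST

giving chain groups C_0 ≅ Z^5, C_1 ≅ Z^10, C_2 ≅ Z^10, C_3 ≅ Z^5.

Boundary ∂_1: C_1 → C_0 sends each edge [p,q] (with p < q) to q − p.
The 5×10 boundary matrix has rank 4 and Smith normal form diag(1,1,1,1).

Boundary ∂_2: C_2 → C_1 acts by ∂[p,q,r] = [q,r] − [p,r] + [p,q]. For instance
  ∂PQT = QT − PT + PQ,
  ∂PRS = RS − PS + PR.
This gives a 10×10 integer matrix of rank 6; reducing to Smith normal form yields diagonal entries (1,1,1,1,1,1).

Boundary ∂_3: C_3 → C_2 sends each 3-simplex σ to the alternating sum Σ_i (−1)^i (σ with its i-th vertex removed). For instance
  ∂PQST = QST − PST + PQT − PQS,
  ∂PQRS = QRS − PRS + PQS − PQR.
The 10×5 boundary matrix has rank 4 and Smith normal form diag(1,1,1,1).

Reading off H_k = ker ∂_k / im ∂_{k+1}:

  H_0: rank C_0 − rank ∂_1 = 5 − 4 = 1, and the invariant factors of ∂_1 are all 1, so H_0 ≅ Z.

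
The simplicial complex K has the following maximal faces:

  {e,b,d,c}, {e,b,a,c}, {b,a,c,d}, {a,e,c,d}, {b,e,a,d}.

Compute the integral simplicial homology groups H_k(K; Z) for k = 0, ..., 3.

We work with the vertex ordering a < b < c < d < e. The simplices of K, each written with vertices in increasing order, are:

  0-simplices (5): a, b, c, d, e
  1-simplices (10): ab, ac, ad, ae, bc, bd, be, cd, ce, de
  2-simplices (10): abc, abd, abe, acd, ace, ade, bcd, bce, bde, cde
  3-simplices (5): abcd, abce, abde, acde, bcde

so the chain groups are C_0 ≅ Z^5, C_1 ≅ Z^10, C_2 ≅ Z^10, C_3 ≅ Z^5.

∂_1: C_1 → C_0 is given by ∂[p,q] = [q] − [p]. For instance
  ∂ce = e − c.
This gives a 5×10 integer matrix of rank 4; reducing to Smith normal form yields diagonal entries (1,1,1,1).

The boundary map ∂_2: C_2 → C_1 sends each 2-simplex [p,q,r] to [q,r] − [p,r] + [p,q]. For instance
  ∂acd = cd − ad + ac,
  ∂abd = bd − ad + ab.
This gives a 10×10 integer matrix of rank 6; reducing to Smith normal form yields diagonal entries (1,1,1,1,1,1).

∂_3: C_3 → C_2 sends each 3-simplex σ to the alternating sum Σ_i (−1)^i (σ with its i-th vertex removed). For instance
  ∂abde = bde − ade + abe − abd,
  ∂abce = bce − ace + abe − abc.
The 10×5 boundary matrix has rank 4 and Smith normal form diag(1,1,1,1).

Computing H_k = (kernel of ∂_k) / (image of ∂_{k+1}):

  H_0: rank C_0 − rank ∂_1 = 5 − 4 = 1, and the invariant factors of ∂_1 are all 1, so H_0 = Z.
  H_1: rank ker ∂_1 − rank ∂_2 = (10 − 4) − 6 = 0, and the invariant factors of ∂_2 are all 1, so H_1 = 0.
  H_2: rank ker ∂_2 − rank ∂_3 = (10 − 6) − 4 = 0, and the invariant factors of ∂_3 are all 1, so H_2 = 0.
  H_3: rank ker ∂_3 − rank ∂_4 = (5 − 4) − 0 = 1, and there is no ∂_4, so H_3 = Z.

H_0 = Z,  H_1 = 0,  H_2 = 0,  H_3 = Z.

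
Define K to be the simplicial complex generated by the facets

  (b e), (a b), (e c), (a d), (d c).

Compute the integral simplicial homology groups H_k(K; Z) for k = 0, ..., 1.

H_0 = Z,  H_1 = Z.

K has 5 vertices, 5 edges.
rank ∂_0 = 0, rank ∂_1 = 4 ⇒ b_0 = 5 − 0 − 4 = 1; all invariant factors of ∂_1 are 1 so no torsion. So H_0 = Z.
rank ∂_1 = 4, rank ∂_2 = 0 ⇒ b_1 = 5 − 4 − 0 = 1. So H_1 = Z.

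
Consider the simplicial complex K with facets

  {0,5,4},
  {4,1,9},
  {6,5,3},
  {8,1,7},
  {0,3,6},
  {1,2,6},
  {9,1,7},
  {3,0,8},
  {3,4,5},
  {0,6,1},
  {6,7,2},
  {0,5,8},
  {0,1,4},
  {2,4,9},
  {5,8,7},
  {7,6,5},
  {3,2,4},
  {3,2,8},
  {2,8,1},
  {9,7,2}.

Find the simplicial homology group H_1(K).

Fix the vertex order 0 < 1 < 2 < 3 < 4 < 5 < 6 < 7 < 8 < 9 and write every simplex with vertices in increasing order. Then dim K = 2 and the simplices of K are:

  0-simplices (10): [0], [1], [2], [3], [4], [5], [6], [7], [8], [9]
  1-simplices (30): (30 of them)
  2-simplices (20): (20 of them)

Hence C_0 ≅ Z^10, C_1 ≅ Z^30, C_2 ≅ Z^20.

The boundary map ∂_1: C_1 → C_0 is given by ∂[p,q] = [q] − [p]. For instance
  ∂[3,8] = [8] − [3].
This gives a 10×30 integer matrix of rank 9; reducing to Smith normal form yields diagonal entries (1,1,1,1,1,1,1,1,1).

Boundary ∂_2: C_2 → C_1 acts by ∂[p,q,r] = [q,r] − [p,r] + [p,q]. For instance
  ∂[0,1,6] = [1,6] − [0,6] + [0,1],
  ∂[1,2,6] = [2,6] − [1,6] + [1,2].
This gives a 30×20 integer matrix of rank 20; reducing to Smith normal form yields diagonal entries (1,1,1,1,1,1,1,1,1,1,1,1,1,1,1,1,1,1,1,2).

Now H_k = ker ∂_k / im ∂_{k+1}, so:

  H_1: rank ker ∂_1 − rank ∂_2 = (30 − 9) − 20 = 1, and ∂_2 has invariant factor 2 > 1, so H_1 ≅ Z ⊕ Z/2Z.

(K is a triangulation of the Klein bottle.)

H_1 ≅ Z ⊕ Z/2Z.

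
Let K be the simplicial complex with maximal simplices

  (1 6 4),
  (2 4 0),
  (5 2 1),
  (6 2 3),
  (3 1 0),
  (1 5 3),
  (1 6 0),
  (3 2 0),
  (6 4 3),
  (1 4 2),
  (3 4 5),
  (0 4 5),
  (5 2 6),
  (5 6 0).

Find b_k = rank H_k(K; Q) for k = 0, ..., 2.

b_0 = 1, b_1 = 2, b_2 = 1.

Order the vertices as 0 < 1 < 2 < 3 < 4 < 5 < 6. Listing each simplex with vertices in this order, K has dimension 2 with simplices:

  0-simplices (7): [0], [1], [2], [3], [4], [5], [6]
  1-simplices (21): [0,1], [0,2], [0,3], [0,4], [0,5], [0,6], [1,2], [1,3], [1,4], [1,5], [1,6], [2,3], [2,4], [2,5], [2,6], [3,4], [3,5], [3,6], [4,5], [4,6], [5,6]
  2-simplices (14): [0,1,3], [0,1,6], [0,2,3], [0,2,4], [0,4,5], [0,5,6], [1,2,4], [1,2,5], [1,3,5], [1,4,6], [2,3,6], [2,5,6], [3,4,5], [3,4,6]

Hence C_0 ≅ Z^7, C_1 ≅ Z^21, C_2 ≅ Z^14.

The boundary map ∂_1: C_1 → C_0 is given by ∂[p,q] = [q] − [p]. For instance
  ∂[4,5] = [5] − [4].
The resulting 7×21 matrix has rank 6, and its Smith normal form has invariant factors (1,1,1,1,1,1).

∂_2: C_2 → C_1 sends each 2-simplex [p,q,r] to [q,r] − [p,r] + [p,q]. For instance
  ∂[2,3,6] = [3,6] − [2,6] + [2,3],
  ∂[3,4,6] = [4,6] − [3,6] + [3,4].
As a 21×14 matrix over Z this has rank 13, with invariant factors (1,1,1,1,1,1,1,1,1,1,1,1,1).

Computing H_k = (kernel of ∂_k) / (image of ∂_{k+1}):

  H_0: rank C_0 − rank ∂_1 = 7 − 6 = 1, and the invariant factors of ∂_1 are all 1, so H_0 ≅ Z.
  H_1: rank ker ∂_1 − rank ∂_2 = (21 − 6) − 13 = 2, and the invariant factors of ∂_2 are all 1, so H_1 ≅ Z^2.
  H_2: rank ker ∂_2 − rank ∂_3 = (14 − 13) − 0 = 1, and there is no ∂_3, so H_2 ≅ Z.

As a check, the Euler characteristic is 7 − 21 + 14 = 0, which agrees with 1 − 2 + 1 = 0.

Hence the Betti numbers are b_0 = 1, b_1 = 2, b_2 = 1.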